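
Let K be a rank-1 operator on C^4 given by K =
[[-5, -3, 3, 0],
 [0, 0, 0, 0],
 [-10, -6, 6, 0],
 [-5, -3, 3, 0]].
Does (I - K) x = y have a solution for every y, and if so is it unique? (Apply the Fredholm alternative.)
(I - K) is singular (det(I - K) = 0, i.e. 1 ∈ sigma(K)). (I - K) x = y is solvable iff y ⊥ ker((I - K)^*) = span{(-5, -3, 3, 0)}, i.e. iff -5y_1 - 3y_2 + 3y_3 = 0. When solvable, the solutions are x = y + c·(1, 0, 2, 1), c arbitrary (ker(I - K) = span{(1, 0, 2, 1)}, dimension 1).

K has rank 1, so it is an outer product K = u v^T: every row of K is a multiple of one row vector. Reading off the entries, u = (1, 0, 2, 1) and v = (-5, -3, 3, 0) (row i of K equals u_i·v^T). A rank-one matrix u v^T satisfies K u = u (v·u) and kills the (3)-dimensional subspace v^⊥, so its characteristic polynomial is lambda^3 (lambda - v·u) with v·u = tr K = 1. Hence the eigenvalues of I - K are 1 (multiplicity 3) and 1 - (1) = 0, so det(I - K) = 0. (Direct check: I - K =
[[6, 3, -3, 0],
 [0, 1, 0, 0],
 [10, 6, -5, 0],
 [5, 3, -3, 1]]
has determinant 0.) So 1 is an eigenvalue of K and (I - K) is not invertible. The finite-dimensional Fredholm alternative says: either (I - K) is invertible, or ker(I - K) ≠ {0} and then range(I - K) = ker((I - K)^*)^⊥, with dim ker(I - K) = dim ker((I - K)^*). We are in the second case, so we need both kernels. Kernel of I - K: (I - K) u = u - u (v·u) = u - u = 0, so ker(I - K) = span{u} = span{(1, 0, 2, 1)} (it is exactly 1-dimensional because rank(I - K) = 3). Kernel of the adjoint: K is real, so (I - K)^* = I - K^T = I - v u^T, and (I - v u^T) v = v - v (u·v) = 0; hence ker((I - K)^*) = span{v} = span{(-5, -3, 3, 0)}. Therefore (I - K) x = y is solvable iff <y, v> = 0, i.e. iff -5y_1 - 3y_2 + 3y_3 = 0. When this holds, K y = u (v·y) = 0, so (I - K) y = y and x = y is a particular solution; the full solution set is the line x = y + c·u = y + c·(1, 0, 2, 1), c ∈ C.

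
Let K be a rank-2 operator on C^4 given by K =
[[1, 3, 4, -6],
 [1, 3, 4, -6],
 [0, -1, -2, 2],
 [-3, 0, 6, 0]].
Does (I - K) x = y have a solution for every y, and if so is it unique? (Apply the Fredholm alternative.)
(I - K) is invertible (det(I - K) = -35 ≠ 0), so for every y in C^4 the equation (I - K) x = y has a unique solution.

K has rank 2 and factors as K = U V^T = u1 v1^T + u2 v2^T with u1 = (-1, -1, 0, 3), v1 = (-1, 0, 2, 0), u2 = (-3, -3, 1, 0), v2 = (0, -1, -2, 2) (multiplying out reproduces the displayed K). The nonzero eigenvalues of U V^T coincide with those of the 2 x 2 matrix G = V^T U = [[v1·u1, v1·u2], [v2·u1, v2·u2]] = [[1, 5], [7, 1]], and by the Sylvester determinant identity det(I_4 - U V^T) = det(I_2 - V^T U) = det([[0, -5], [-7, 0]]) = (0)(0) - (-5)(-7) = -35. (Direct check: I - K =
[[0, -3, -4, 6],
 [-1, -2, -4, 6],
 [0, 1, 3, -2],
 [3, 0, -6, 1]]
has determinant -35.) The finite-dimensional Fredholm alternative says: either (I - K) is invertible, or ker(I - K) ≠ {0} and then range(I - K) = ker((I - K)^*)^⊥, with dim ker(I - K) = dim ker((I - K)^*). Since det(I - K) ≠ 0, 1 is not an eigenvalue of K and ker(I - K) = {0}, so we are in the first case: for every y there is a unique x = (I - K)^(-1) y. (Explicitly, by the Woodbury identity, (I - U V^T)^(-1) = I + U (I_2 - G)^(-1) V^T.)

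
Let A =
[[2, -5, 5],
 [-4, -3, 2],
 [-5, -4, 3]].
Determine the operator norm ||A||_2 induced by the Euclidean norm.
||A||_2 ≈ 9.9564 (= sqrt(largest eigenvalue of A^T A))

||A||_2 = sigma_max(A) = sqrt(lambda_max(A^T A)). Form the symmetric matrix M = A^T A =
[[45, 22, -13],
 [22, 50, -43],
 [-13, -43, 38]].
Its characteristic polynomial (trace, sum of principal 2x2 minors, determinant of M give the coefficients) is
  p(λ) = det(λ I - M) = λ^3 - 133λ^2 + 3358λ - 49.
No integer candidate from the rational root theorem (±divisors of 49) is a root, so the roots are irrational. The cubic discriminant is Δ = 47935362017 > 0, so there are three distinct real roots. p(0) = -49 and p(1) = 3177 have opposite signs, so a root lies in (0, 1); Newton's method refines it to λ ≈ 0.0146. p(33) = 1865 and p(34) = -321 have opposite signs, so a root lies in (33, 34); Newton's method refines it to λ ≈ 33.855. p(99) = -841 and p(100) = 5751 have opposite signs, so a root lies in (99, 100); Newton's method refines it to λ ≈ 99.1304. Check (Vieta): the three roots sum to 133, matching tr M = 133.
So the eigenvalues of A^T A are ≈ 0.0146, 33.855, 99.1304 (all ≥ 0, as they must be for A^T A). The largest is λ_max ≈ 99.1304, hence ||A||_2 = sqrt(λ_max) ≈ 9.9564.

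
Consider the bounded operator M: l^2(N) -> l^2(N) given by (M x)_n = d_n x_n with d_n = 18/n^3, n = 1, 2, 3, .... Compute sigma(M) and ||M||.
sigma(M) = {18/n^3 : n ≥ 1} ∪ {0}; ||M|| = 18

A bounded diagonal operator on l^2 with diagonal entries d_n has spectrum equal to the closure of {d_n : n ≥ 1}: every d_n is an eigenvalue (with eigenvector e_n), so {d_n} ⊂ sigma(M); the spectrum is closed, so its closure is too; and for lambda not in the closure, (M - lambda I) has bounded inverse (the diagonal entries 1/(d_n - lambda) are bounded). For our sequence d_n = 18/n^3, n = 1, 2, 3, ...:
  - {d_n} = {18/n^3 : n ≥ 1}; the only limit point is 0
  - closure = {18/n^3 : n ≥ 1} ∪ {0}
For the norm: a diagonal operator has ||M|| = sup_n |d_n|. Here d_n = 18/n^3 is positive and decreasing, so sup_n |d_n| = d_1 = 18. So ||M|| = 18.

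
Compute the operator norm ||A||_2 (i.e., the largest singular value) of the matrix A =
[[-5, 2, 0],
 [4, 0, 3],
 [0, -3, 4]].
||A||_2 ≈ 7.2679 (= sqrt(largest eigenvalue of A^T A))

||A||_2 = sigma_max(A) = sqrt(lambda_max(A^T A)). Form the symmetric matrix M = A^T A =
[[41, -10, 12],
 [-10, 13, -12],
 [12, -12, 25]].
Its characteristic polynomial (trace, sum of principal 2x2 minors, determinant of M give the coefficients) is
  p(λ) = det(λ I - M) = λ^3 - 79λ^2 + 1495λ - 5929.
No integer candidate from the rational root theorem (±divisors of 5929) is a root, so the roots are irrational. The cubic discriminant is Δ = 545698304 > 0, so there are three distinct real roots. p(5) = -304 and p(6) = 413 have opposite signs, so a root lies in (5, 6); Newton's method refines it to λ ≈ 5.403. p(20) = 371 and p(21) = -112 have opposite signs, so a root lies in (20, 21); Newton's method refines it to λ ≈ 20.7743. p(52) = -1197 and p(53) = 272 have opposite signs, so a root lies in (52, 53); Newton's method refines it to λ ≈ 52.8227. Check (Vieta): the three roots sum to 79, matching tr M = 79.
So the eigenvalues of A^T A are ≈ 5.403, 20.7743, 52.8227 (all ≥ 0, as they must be for A^T A). The largest is λ_max ≈ 52.8227, hence ||A||_2 = sqrt(λ_max) ≈ 7.2679.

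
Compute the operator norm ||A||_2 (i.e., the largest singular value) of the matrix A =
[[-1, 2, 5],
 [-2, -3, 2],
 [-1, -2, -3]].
||A||_2 ≈ 6.5059 (= sqrt(largest eigenvalue of A^T A))

||A||_2 = sigma_max(A) = sqrt(lambda_max(A^T A)). Form the symmetric matrix M = A^T A =
[[6, 6, -6],
 [6, 17, 10],
 [-6, 10, 38]].
Its characteristic polynomial (trace, sum of principal 2x2 minors, determinant of M give the coefficients) is
  p(λ) = det(λ I - M) = λ^3 - 61λ^2 + 804λ - 576.
No integer candidate from the rational root theorem (±divisors of 576) is a root, so the roots are irrational. The cubic discriminant is Δ = 303006096 > 0, so there are three distinct real roots. p(0) = -576 and p(1) = 168 have opposite signs, so a root lies in (0, 1); Newton's method refines it to λ ≈ 0.7597. p(17) = 376 and p(18) = -36 have opposite signs, so a root lies in (17, 18); Newton's method refines it to λ ≈ 17.9142. p(42) = -324 and p(43) = 714 have opposite signs, so a root lies in (42, 43); Newton's method refines it to λ ≈ 42.3262. Check (Vieta): the three roots sum to 61, matching tr M = 61.
So the eigenvalues of A^T A are ≈ 0.7597, 17.9142, 42.3262 (all ≥ 0, as they must be for A^T A). The largest is λ_max ≈ 42.3262, hence ||A||_2 = sqrt(λ_max) ≈ 6.5059.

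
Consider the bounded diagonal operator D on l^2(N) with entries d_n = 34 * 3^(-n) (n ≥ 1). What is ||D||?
||D|| = 34/3 (attained at n = 1)

For D diagonal, ||D|| = sup_n |d_n|. The sequence d_n = 34 * 3^(-n) is positive and strictly decreasing (ratio 3^(-1) < 1), so the supremum is d_1 = 34/3. Hence ||D|| = 34/3.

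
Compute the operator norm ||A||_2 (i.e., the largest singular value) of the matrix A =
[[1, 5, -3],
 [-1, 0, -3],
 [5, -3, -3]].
||A||_2 ≈ 6.5938 (= sqrt(largest eigenvalue of A^T A))

||A||_2 = sigma_max(A) = sqrt(lambda_max(A^T A)). Form the symmetric matrix M = A^T A =
[[27, -10, -15],
 [-10, 34, -6],
 [-15, -6, 27]].
Its characteristic polynomial (trace, sum of principal 2x2 minors, determinant of M give the coefficients) is
  p(λ) = det(λ I - M) = λ^3 - 88λ^2 + 2204λ - 11664.
No integer candidate from the rational root theorem (±divisors of 11664) is a root, so the roots are irrational. The cubic discriminant is Δ = 45168128 > 0, so there are three distinct real roots. p(7) = -205 and p(8) = 848 have opposite signs, so a root lies in (7, 8); Newton's method refines it to λ ≈ 7.1852. p(37) = 65 and p(38) = -112 have opposite signs, so a root lies in (37, 38); Newton's method refines it to λ ≈ 37.3365. p(43) = -97 and p(44) = 128 have opposite signs, so a root lies in (43, 44); Newton's method refines it to λ ≈ 43.4782. Check (Vieta): the three roots sum to 88, matching tr M = 88.
So the eigenvalues of A^T A are ≈ 7.1852, 37.3365, 43.4782 (all ≥ 0, as they must be for A^T A). The largest is λ_max ≈ 43.4782, hence ||A||_2 = sqrt(λ_max) ≈ 6.5938.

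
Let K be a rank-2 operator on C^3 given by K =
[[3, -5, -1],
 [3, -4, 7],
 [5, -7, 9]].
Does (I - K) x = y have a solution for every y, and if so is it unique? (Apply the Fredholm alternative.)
(I - K) is invertible (det(I - K) = 41 ≠ 0), so for every y in C^3 the equation (I - K) x = y has a unique solution.

K has rank 2 and factors as K = U V^T = u1 v1^T + u2 v2^T with u1 = (-1, -2, -3), v1 = (-2, 3, -2), u2 = (1, -1, -1), v2 = (1, -2, -3) (multiplying out reproduces the displayed K). The nonzero eigenvalues of U V^T coincide with those of the 2 x 2 matrix G = V^T U = [[v1·u1, v1·u2], [v2·u1, v2·u2]] = [[2, -3], [12, 6]], and by the Sylvester determinant identity det(I_3 - U V^T) = det(I_2 - V^T U) = det([[-1, 3], [-12, -5]]) = (-1)(-5) - (3)(-12) = 41. (Direct check: I - K =
[[-2, 5, 1],
 [-3, 5, -7],
 [-5, 7, -8]]
has determinant 41.) The finite-dimensional Fredholm alternative says: either (I - K) is invertible, or ker(I - K) ≠ {0} and then range(I - K) = ker((I - K)^*)^⊥, with dim ker(I - K) = dim ker((I - K)^*). Since det(I - K) ≠ 0, 1 is not an eigenvalue of K and ker(I - K) = {0}, so we are in the first case: for every y there is a unique x = (I - K)^(-1) y. (Explicitly, by the Woodbury identity, (I - U V^T)^(-1) = I + U (I_2 - G)^(-1) V^T.)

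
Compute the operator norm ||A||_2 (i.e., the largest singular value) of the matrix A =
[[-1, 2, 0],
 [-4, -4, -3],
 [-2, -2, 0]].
||A||_2 ≈ 6.9243 (= sqrt(largest eigenvalue of A^T A))

||A||_2 = sigma_max(A) = sqrt(lambda_max(A^T A)). Form the symmetric matrix M = A^T A =
[[21, 18, 12],
 [18, 24, 12],
 [12, 12, 9]].
Its characteristic polynomial (trace, sum of principal 2x2 minors, determinant of M give the coefficients) is
  p(λ) = det(λ I - M) = λ^3 - 54λ^2 + 297λ - 324.
No integer candidate from the rational root theorem (±divisors of 324) is a root, so the roots are irrational. The cubic discriminant is Δ = 39051072 > 0, so there are three distinct real roots. p(1) = -80 and p(2) = 62 have opposite signs, so a root lies in (1, 2); Newton's method refines it to λ ≈ 1.4764. p(4) = 64 and p(5) = -64 have opposite signs, so a root lies in (4, 5); Newton's method refines it to λ ≈ 4.5771. p(47) = -1828 and p(48) = 108 have opposite signs, so a root lies in (47, 48); Newton's method refines it to λ ≈ 47.9465. Check (Vieta): the three roots sum to 54, matching tr M = 54.
So the eigenvalues of A^T A are ≈ 1.4764, 4.5771, 47.9465 (all ≥ 0, as they must be for A^T A). The largest is λ_max ≈ 47.9465, hence ||A||_2 = sqrt(λ_max) ≈ 6.9243.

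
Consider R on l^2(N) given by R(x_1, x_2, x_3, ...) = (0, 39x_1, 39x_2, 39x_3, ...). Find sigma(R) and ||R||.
sigma(R) = closed disk {z in C : |z| ≤ 39}; ||R|| = 39

Note R = 39·U where U is the unit right shift (U x)_k = x_{k-1} (with x_0 := 0); so ||R|| = 39||U|| and sigma(R) = 39·sigma(U). ||R x||^2 = sum_{k≥1} |39x_k|^2 = 1521||x||^2, so ||R|| = 39 and sigma(R) ⊂ {|z| ≤ 39}. For any |lambda| < 39, the equation (R - lambda I) x = 0 forces x_1 = 0, then 39x_k = lambda x_{k+1} ⇒ x = 0, so R has no eigenvalues. But (R - lambda I) is not surjective for |lambda| < 39: solving (R - lambda I) x = e_1 would require x_n proportional to (lambda/39)^(-n), which is not in l^2. So every |lambda| < 39 lies in the residual spectrum. The boundary |lambda| = 39 is in the approximate point spectrum (the spectrum is closed). Hence sigma(R) is the closed disk of radius 39.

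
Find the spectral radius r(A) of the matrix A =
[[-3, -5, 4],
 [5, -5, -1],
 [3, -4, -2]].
r(A) ≈ 4.8603

The eigenvalues of A are the roots of its characteristic polynomial. With M = A (coefficients from the trace, the sum of principal 2x2 minors, and det A):
  p(λ) = det(λ I - M) = λ^3 + 10λ^2 + 40λ + 73.
No integer candidate from the rational root theorem (±divisors of 73) is a root, so the roots are irrational. The cubic discriminant is Δ = -6283 < 0, so there is one real root and a complex-conjugate pair. p(-5) = -2 and p(-4) = 9 have opposite signs, so a root lies in (-5, -4); Newton's method refines it to λ ≈ -4.8603. Dividing out (λ - (-4.8603)) leaves approximately λ^2 + 5.1397λ + 15.0195. For λ^2 + 5.1397λ + 15.0195 the discriminant is -33.662. It is negative, so the remaining roots are the complex-conjugate pair λ ≈ -2.5698 ± 2.9009i. Their product equals the constant term, so |λ|^2 ≈ 15.0195 and |λ| ≈ 3.8755.
Thus the eigenvalues (to 4 decimals) are -4.8603 (modulus 4.8603); -2.5698 ± 2.9009i (modulus 3.8755). The spectral radius is the largest modulus: r(A) ≈ 4.8603. (Cross-check: r(A) ≤ ||A||_2 ≈ 8.9472; equality holds whenever A is normal, though it can also hold for some non-normal A.)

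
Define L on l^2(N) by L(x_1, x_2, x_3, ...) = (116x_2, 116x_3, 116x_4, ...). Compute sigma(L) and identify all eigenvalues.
sigma(L) = closed disk {z in C : |z| ≤ 116}; sigma_p(L) = open disk {z in C : |z| < 116}

Note L = 116·V where V is the unit left shift (V x)_k = x_{k+1}; so sigma(L) = 116·sigma(V) and ||L|| = 116||V||. ||L x||^2 = 13456sum_{k≥2} |x_k|^2 ≤ 13456||x||^2, with equality on {x : x_1 = 0}, so ||L|| = 116. For any lambda with |lambda| < 116, set r = lambda/116 (|r| < 1); the vector x = (1, r, r^2, ...) is in l^2 and satisfies L x = 116(r, r^2, ...) = lambda x, so lambda is an eigenvalue. On the boundary |lambda| = 116 the geometric series diverges, so no l^2 eigenvector exists, but these lambda lie in the approximate point spectrum. Hence sigma(L) is the closed disk of radius 116 and sigma_p(L) is the open disk.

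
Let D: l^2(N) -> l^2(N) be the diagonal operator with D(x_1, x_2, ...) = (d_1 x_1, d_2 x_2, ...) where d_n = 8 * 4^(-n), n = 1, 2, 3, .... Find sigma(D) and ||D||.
sigma(D) = {8 * 4^(-n) : n ≥ 1} ∪ {0}; ||D|| = 2

A bounded diagonal operator on l^2 with diagonal entries d_n has spectrum equal to the closure of {d_n : n ≥ 1}: every d_n is an eigenvalue (with eigenvector e_n), so {d_n} ⊂ sigma(D); the spectrum is closed, so its closure is too; and for lambda not in the closure, (D - lambda I) has bounded inverse (the diagonal entries 1/(d_n - lambda) are bounded). For our sequence d_n = 8 * 4^(-n), n = 1, 2, 3, ...:
  - {d_n} = {8 * 4^(-n) : n ≥ 1}; the only limit point is 0
  - closure = {8 * 4^(-n) : n ≥ 1} ∪ {0}
For the norm: a diagonal operator has ||D|| = sup_n |d_n|. Here d_n = 8 * 4^(-n) is positive and decreasing, so sup_n |d_n| = d_1 = 8/4 = 2. So ||D|| = 2.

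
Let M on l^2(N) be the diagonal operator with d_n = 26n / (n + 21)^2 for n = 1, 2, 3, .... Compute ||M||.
||M|| = 13/42 (attained at n = 21)

For M diagonal, ||M|| = sup_n |d_n|. Treat f(x) = 26x / (x + 21)^2 for real x > 0. By the quotient rule, f'(x) = 26(21 - x)/(x + 21)^3, which is positive for x < 21 and negative for x > 21. So f has a unique maximum at x = 21, and since 21 is a positive integer, the supremum over n ≥ 1 is attained at n = 21: d_21 = 26·21/(21 + 21)^2 = 26·21/1764 = 13/42. Hence ||M|| = 13/42.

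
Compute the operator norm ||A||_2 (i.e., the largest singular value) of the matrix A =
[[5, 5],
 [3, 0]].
||A||_2 = sqrt((59 + sqrt(2581))/2) ≈ 7.4096 (= sqrt(largest eigenvalue of A^T A))

||A||_2 = sigma_max(A) = sqrt(lambda_max(A^T A)). Form the symmetric matrix M = A^T A =
[[34, 25],
 [25, 25]].
Its characteristic polynomial (trace, determinant of M give the coefficients) is
  p(λ) = det(λ I - M) = λ^2 - 59λ + 225.
For λ^2 - 59λ + 225 the discriminant is 2581. It is nonnegative but not a perfect square, so the roots are real and irrational: λ = (59 ± sqrt(2581))/2 ≈ 54.9018, 4.0982.
So the eigenvalues of A^T A are ≈ 4.0982, 54.9018 (all ≥ 0, as they must be for A^T A). The largest is λ_max = (59 + sqrt(2581))/2 ≈ 54.9018, hence ||A||_2 = sqrt(λ_max) = sqrt((59 + sqrt(2581))/2) ≈ 7.4096.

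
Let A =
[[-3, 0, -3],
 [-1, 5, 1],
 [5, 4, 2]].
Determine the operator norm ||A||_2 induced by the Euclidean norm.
||A||_2 ≈ 7.9297 (= sqrt(largest eigenvalue of A^T A))

||A||_2 = sigma_max(A) = sqrt(lambda_max(A^T A)). Form the symmetric matrix M = A^T A =
[[35, 15, 18],
 [15, 41, 13],
 [18, 13, 14]].
Its characteristic polynomial (trace, sum of principal 2x2 minors, determinant of M give the coefficients) is
  p(λ) = det(λ I - M) = λ^3 - 90λ^2 + 1781λ - 4761.
No integer candidate from the rational root theorem (±divisors of 4761) is a root, so the roots are irrational. The cubic discriminant is Δ = 2337278089 > 0, so there are three distinct real roots. p(3) = -201 and p(4) = 987 have opposite signs, so a root lies in (3, 4); Newton's method refines it to λ ≈ 3.1602. p(23) = 759 and p(24) = -33 have opposite signs, so a root lies in (23, 24); Newton's method refines it to λ ≈ 23.9593. p(62) = -1971 and p(63) = 279 have opposite signs, so a root lies in (62, 63); Newton's method refines it to λ ≈ 62.8806. Check (Vieta): the three roots sum to 90, matching tr M = 90.
So the eigenvalues of A^T A are ≈ 3.1602, 23.9593, 62.8806 (all ≥ 0, as they must be for A^T A). The largest is λ_max ≈ 62.8806, hence ||A||_2 = sqrt(λ_max) ≈ 7.9297.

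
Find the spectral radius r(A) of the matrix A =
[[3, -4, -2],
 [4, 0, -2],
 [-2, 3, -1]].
r(A) ≈ 4.6486

The eigenvalues of A are the roots of its characteristic polynomial. With M = A (coefficients from the trace, the sum of principal 2x2 minors, and det A):
  p(λ) = det(λ I - M) = λ^3 - 2λ^2 + 15λ + 38.
No integer candidate from the rational root theorem (±divisors of 38) is a root, so the roots are irrational. The cubic discriminant is Δ = -70892 < 0, so there is one real root and a complex-conjugate pair. p(-2) = -8 and p(-1) = 20 have opposite signs, so a root lies in (-2, -1); Newton's method refines it to λ ≈ -1.7585. Dividing out (λ - (-1.7585)) leaves approximately λ^2 - 3.7585λ + 21.6093. For λ^2 - 3.7585λ + 21.6093 the discriminant is -72.311. It is negative, so the remaining roots are the complex-conjugate pair λ ≈ 1.8793 ± 4.2518i. Their product equals the constant term, so |λ|^2 ≈ 21.6093 and |λ| ≈ 4.6486.
Thus the eigenvalues (to 4 decimals) are -1.7585 (modulus 1.7585); 1.8793 ± 4.2518i (modulus 4.6486). The spectral radius is the largest modulus: r(A) ≈ 4.6486. (Cross-check: r(A) ≤ ||A||_2 ≈ 6.9949; equality holds whenever A is normal, though it can also hold for some non-normal A.)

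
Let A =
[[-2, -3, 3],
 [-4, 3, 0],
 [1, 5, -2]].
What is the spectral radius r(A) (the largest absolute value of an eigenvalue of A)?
r(A) = (4 + sqrt(60))/2 ≈ 5.873

The eigenvalues of A are the roots of its characteristic polynomial. With M = A (coefficients from the trace, the sum of principal 2x2 minors, and det A):
  p(λ) = det(λ I - M) = λ^3 + λ^2 - 23λ + 33.
By the rational root theorem any rational root is an integer divisor of 33. Testing λ = 3: p(3) = 27 + 9 - 69 + 33 = 0, so λ = 3 is a root. Dividing out (λ - 3) leaves p(λ) = (λ - 3)(λ^2 + 4λ - 11). For λ^2 + 4λ - 11 the discriminant is 60. It is nonnegative but not a perfect square, so the roots are real and irrational: λ = (-4 ± sqrt(60))/2 ≈ 1.873, -5.873.
Thus the eigenvalues (to 4 decimals) are 1.873 (modulus 1.873); -5.873 (modulus 5.873); 3 (modulus 3). The spectral radius is the largest modulus: r(A) = (4 + sqrt(60))/2 ≈ 5.873. (Cross-check: r(A) ≤ ||A||_2 ≈ 7.2408; equality holds whenever A is normal, though it can also hold for some non-normal A.)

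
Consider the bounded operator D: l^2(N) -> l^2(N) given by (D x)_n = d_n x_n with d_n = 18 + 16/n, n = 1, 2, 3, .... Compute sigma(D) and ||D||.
sigma(D) = {18 + 16/n : n ≥ 1} ∪ {18}; ||D|| = 34

A bounded diagonal operator on l^2 with diagonal entries d_n has spectrum equal to the closure of {d_n : n ≥ 1}: every d_n is an eigenvalue (with eigenvector e_n), so {d_n} ⊂ sigma(D); the spectrum is closed, so its closure is too; and for lambda not in the closure, (D - lambda I) has bounded inverse (the diagonal entries 1/(d_n - lambda) are bounded). For our sequence d_n = 18 + 16/n, n = 1, 2, 3, ...:
  - {d_n} = {18 + 16/n : n ≥ 1}; the only limit point is 18
  - closure = {18 + 16/n : n ≥ 1} ∪ {18}
For the norm: a diagonal operator has ||D|| = sup_n |d_n|. Here d_n = 18 + 16/n is positive and decreasing, so sup_n |d_n| = d_1 = 18 + 16 = 34. So ||D|| = 34.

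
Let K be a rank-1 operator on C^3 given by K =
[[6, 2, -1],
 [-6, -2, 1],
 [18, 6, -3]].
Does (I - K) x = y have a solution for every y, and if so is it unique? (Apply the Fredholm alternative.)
(I - K) is singular (det(I - K) = 0, i.e. 1 ∈ sigma(K)). (I - K) x = y is solvable iff y ⊥ ker((I - K)^*) = span{(6, 2, -1)}, i.e. iff 6y_1 + 2y_2 - y_3 = 0. When solvable, the solutions are x = y + c·(1, -1, 3), c arbitrary (ker(I - K) = span{(1, -1, 3)}, dimension 1).

K has rank 1, so it is an outer product K = u v^T: every row of K is a multiple of one row vector. Reading off the entries, u = (1, -1, 3) and v = (6, 2, -1) (row i of K equals u_i·v^T). A rank-one matrix u v^T satisfies K u = u (v·u) and kills the (2)-dimensional subspace v^⊥, so its characteristic polynomial is lambda^2 (lambda - v·u) with v·u = tr K = 1. Hence the eigenvalues of I - K are 1 (multiplicity 2) and 1 - (1) = 0, so det(I - K) = 0. (Direct check: I - K =
[[-5, -2, 1],
 [6, 3, -1],
 [-18, -6, 4]]
has determinant 0.) So 1 is an eigenvalue of K and (I - K) is not invertible. The finite-dimensional Fredholm alternative says: either (I - K) is invertible, or ker(I - K) ≠ {0} and then range(I - K) = ker((I - K)^*)^⊥, with dim ker(I - K) = dim ker((I - K)^*). We are in the second case, so we need both kernels. Kernel of I - K: (I - K) u = u - u (v·u) = u - u = 0, so ker(I - K) = span{u} = span{(1, -1, 3)} (it is exactly 1-dimensional because rank(I - K) = 2). Kernel of the adjoint: K is real, so (I - K)^* = I - K^T = I - v u^T, and (I - v u^T) v = v - v (u·v) = 0; hence ker((I - K)^*) = span{v} = span{(6, 2, -1)}. Therefore (I - K) x = y is solvable iff <y, v> = 0, i.e. iff 6y_1 + 2y_2 - y_3 = 0. When this holds, K y = u (v·y) = 0, so (I - K) y = y and x = y is a particular solution; the full solution set is the line x = y + c·u = y + c·(1, -1, 3), c ∈ C.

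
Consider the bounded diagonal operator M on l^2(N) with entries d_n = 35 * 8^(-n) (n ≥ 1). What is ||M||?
||M|| = 35/8 (attained at n = 1)

For M diagonal, ||M|| = sup_n |d_n|. The sequence d_n = 35 * 8^(-n) is positive and strictly decreasing (ratio 8^(-1) < 1), so the supremum is d_1 = 35/8. Hence ||M|| = 35/8.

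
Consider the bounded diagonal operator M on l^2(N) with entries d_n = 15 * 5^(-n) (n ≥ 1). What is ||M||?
||M|| = 3 (attained at n = 1)

For M diagonal, ||M|| = sup_n |d_n|. The sequence d_n = 15 * 5^(-n) is positive and strictly decreasing (ratio 5^(-1) < 1), so the supremum is d_1 = 15/5 = 3. Hence ||M|| = 3.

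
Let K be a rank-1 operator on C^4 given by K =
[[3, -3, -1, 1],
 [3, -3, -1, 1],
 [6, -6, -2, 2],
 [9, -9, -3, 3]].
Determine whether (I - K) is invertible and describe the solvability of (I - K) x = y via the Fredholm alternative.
(I - K) is singular (det(I - K) = 0, i.e. 1 ∈ sigma(K)). (I - K) x = y is solvable iff y ⊥ ker((I - K)^*) = span{(3, -3, -1, 1)}, i.e. iff 3y_1 - 3y_2 - y_3 + y_4 = 0. When solvable, the solutions are x = y + c·(1, 1, 2, 3), c arbitrary (ker(I - K) = span{(1, 1, 2, 3)}, dimension 1).

K has rank 1, so it is an outer product K = u v^T: every row of K is a multiple of one row vector. Reading off the entries, u = (1, 1, 2, 3) and v = (3, -3, -1, 1) (row i of K equals u_i·v^T). A rank-one matrix u v^T satisfies K u = u (v·u) and kills the (3)-dimensional subspace v^⊥, so its characteristic polynomial is lambda^3 (lambda - v·u) with v·u = tr K = 1. Hence the eigenvalues of I - K are 1 (multiplicity 3) and 1 - (1) = 0, so det(I - K) = 0. (Direct check: I - K =
[[-2, 3, 1, -1],
 [-3, 4, 1, -1],
 [-6, 6, 3, -2],
 [-9, 9, 3, -2]]
has determinant 0.) So 1 is an eigenvalue of K and (I - K) is not invertible. The finite-dimensional Fredholm alternative says: either (I - K) is invertible, or ker(I - K) ≠ {0} and then range(I - K) = ker((I - K)^*)^⊥, with dim ker(I - K) = dim ker((I - K)^*). We are in the second case, so we need both kernels. Kernel of I - K: (I - K) u = u - u (v·u) = u - u = 0, so ker(I - K) = span{u} = span{(1, 1, 2, 3)} (it is exactly 1-dimensional because rank(I - K) = 3). Kernel of the adjoint: K is real, so (I - K)^* = I - K^T = I - v u^T, and (I - v u^T) v = v - v (u·v) = 0; hence ker((I - K)^*) = span{v} = span{(3, -3, -1, 1)}. Therefore (I - K) x = y is solvable iff <y, v> = 0, i.e. iff 3y_1 - 3y_2 - y_3 + y_4 = 0. When this holds, K y = u (v·y) = 0, so (I - K) y = y and x = y is a particular solution; the full solution set is the line x = y + c·u = y + c·(1, 1, 2, 3), c ∈ C.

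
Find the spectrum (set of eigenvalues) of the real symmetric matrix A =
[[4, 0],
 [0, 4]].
sigma(A) ≈ {4} (4 with multiplicity 2)

A is real symmetric, so its spectrum consists of real eigenvalues. Expanding the characteristic polynomial of the displayed matrix gives
  det(λ I - A) = p(λ) = λ^2 + (-8)λ + (16).
Solving p(λ) = 0 yields eigenvalues ≈ 4, 4. (A is shown rounded to 4 decimals, so these recover the underlying integer eigenvalues to within that precision.)
Verification: the trace of A = 8 equals the sum of eigenvalues 8, and det(A) ≈ 16.0000 matches the eigenvalue product 16.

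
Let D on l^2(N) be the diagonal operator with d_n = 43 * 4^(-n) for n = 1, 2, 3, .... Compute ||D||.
||D|| = 43/4 (attained at n = 1)

For D diagonal, ||D|| = sup_n |d_n|. The sequence d_n = 43 * 4^(-n) is positive and strictly decreasing (ratio 4^(-1) < 1), so the supremum is d_1 = 43/4. Hence ||D|| = 43/4.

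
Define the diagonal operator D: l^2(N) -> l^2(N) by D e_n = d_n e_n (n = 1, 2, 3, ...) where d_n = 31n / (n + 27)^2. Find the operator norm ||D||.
||D|| = 31/108 (attained at n = 27)

For D diagonal, ||D|| = sup_n |d_n|. Treat f(x) = 31x / (x + 27)^2 for real x > 0. By the quotient rule, f'(x) = 31(27 - x)/(x + 27)^3, which is positive for x < 27 and negative for x > 27. So f has a unique maximum at x = 27, and since 27 is a positive integer, the supremum over n ≥ 1 is attained at n = 27: d_27 = 31·27/(27 + 27)^2 = 31·27/2916 = 31/108. Hence ||D|| = 31/108.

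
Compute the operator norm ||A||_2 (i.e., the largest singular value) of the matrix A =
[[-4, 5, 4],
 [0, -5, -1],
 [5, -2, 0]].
||A||_2 ≈ 9.4934 (= sqrt(largest eigenvalue of A^T A))

||A||_2 = sigma_max(A) = sqrt(lambda_max(A^T A)). Form the symmetric matrix M = A^T A =
[[41, -30, -16],
 [-30, 54, 25],
 [-16, 25, 17]].
Its characteristic polynomial (trace, sum of principal 2x2 minors, determinant of M give the coefficients) is
  p(λ) = det(λ I - M) = λ^3 - 112λ^2 + 2048λ - 6889.
No integer candidate from the rational root theorem (±divisors of 6889) is a root, so the roots are irrational. The cubic discriminant is Δ = 6701123125 > 0, so there are three distinct real roots. p(4) = -425 and p(5) = 676 have opposite signs, so a root lies in (4, 5); Newton's method refines it to λ ≈ 4.3652. p(17) = 472 and p(18) = -481 have opposite signs, so a root lies in (17, 18); Newton's method refines it to λ ≈ 17.5109. p(90) = -769 and p(91) = 5578 have opposite signs, so a root lies in (90, 91); Newton's method refines it to λ ≈ 90.1239. Check (Vieta): the three roots sum to 112, matching tr M = 112.
So the eigenvalues of A^T A are ≈ 4.3652, 17.5109, 90.1239 (all ≥ 0, as they must be for A^T A). The largest is λ_max ≈ 90.1239, hence ||A||_2 = sqrt(λ_max) ≈ 9.4934.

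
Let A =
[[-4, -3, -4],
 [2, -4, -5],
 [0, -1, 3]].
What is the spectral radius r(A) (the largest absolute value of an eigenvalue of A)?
r(A) ≈ 5.0328

The eigenvalues of A are the roots of its characteristic polynomial. With M = A (coefficients from the trace, the sum of principal 2x2 minors, and det A):
  p(λ) = det(λ I - M) = λ^3 + 5λ^2 - 7λ - 94.
No integer candidate from the rational root theorem (±divisors of 94) is a root, so the roots are irrational. The cubic discriminant is Δ = -129755 < 0, so there is one real root and a complex-conjugate pair. p(3) = -43 and p(4) = 22 have opposite signs, so a root lies in (3, 4); Newton's method refines it to λ ≈ 3.7112. Dividing out (λ - (3.7112)) leaves approximately λ^2 + 8.7112λ + 25.3288. For λ^2 + 8.7112λ + 25.3288 the discriminant is -25.4306. It is negative, so the remaining roots are the complex-conjugate pair λ ≈ -4.3556 ± 2.5214i. Their product equals the constant term, so |λ|^2 ≈ 25.3288 and |λ| ≈ 5.0328.
Thus the eigenvalues (to 4 decimals) are 3.7112 (modulus 3.7112); -4.3556 ± 2.5214i (modulus 5.0328). The spectral radius is the largest modulus: r(A) ≈ 5.0328. (Cross-check: r(A) ≤ ||A||_2 ≈ 8.3914; equality holds whenever A is normal, though it can also hold for some non-normal A.)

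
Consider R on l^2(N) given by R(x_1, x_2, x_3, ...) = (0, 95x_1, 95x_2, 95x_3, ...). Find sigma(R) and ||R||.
sigma(R) = closed disk {z in C : |z| ≤ 95}; ||R|| = 95

Note R = 95·U where U is the unit right shift (U x)_k = x_{k-1} (with x_0 := 0); so ||R|| = 95||U|| and sigma(R) = 95·sigma(U). ||R x||^2 = sum_{k≥1} |95x_k|^2 = 9025||x||^2, so ||R|| = 95 and sigma(R) ⊂ {|z| ≤ 95}. For any |lambda| < 95, the equation (R - lambda I) x = 0 forces x_1 = 0, then 95x_k = lambda x_{k+1} ⇒ x = 0, so R has no eigenvalues. But (R - lambda I) is not surjective for |lambda| < 95: solving (R - lambda I) x = e_1 would require x_n proportional to (lambda/95)^(-n), which is not in l^2. So every |lambda| < 95 lies in the residual spectrum. The boundary |lambda| = 95 is in the approximate point spectrum (the spectrum is closed). Hence sigma(R) is the closed disk of radius 95.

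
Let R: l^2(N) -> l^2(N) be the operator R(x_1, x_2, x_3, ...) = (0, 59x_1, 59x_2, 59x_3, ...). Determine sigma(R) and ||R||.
sigma(R) = closed disk {z in C : |z| ≤ 59}; ||R|| = 59

Note R = 59·U where U is the unit right shift (U x)_k = x_{k-1} (with x_0 := 0); so ||R|| = 59||U|| and sigma(R) = 59·sigma(U). ||R x||^2 = sum_{k≥1} |59x_k|^2 = 3481||x||^2, so ||R|| = 59 and sigma(R) ⊂ {|z| ≤ 59}. For any |lambda| < 59, the equation (R - lambda I) x = 0 forces x_1 = 0, then 59x_k = lambda x_{k+1} ⇒ x = 0, so R has no eigenvalues. But (R - lambda I) is not surjective for |lambda| < 59: solving (R - lambda I) x = e_1 would require x_n proportional to (lambda/59)^(-n), which is not in l^2. So every |lambda| < 59 lies in the residual spectrum. The boundary |lambda| = 59 is in the approximate point spectrum (the spectrum is closed). Hence sigma(R) is the closed disk of radius 59.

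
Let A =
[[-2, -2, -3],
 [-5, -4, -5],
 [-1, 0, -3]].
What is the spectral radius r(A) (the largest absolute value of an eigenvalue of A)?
r(A) ≈ 6.9703

The eigenvalues of A are the roots of its characteristic polynomial. With M = A (coefficients from the trace, the sum of principal 2x2 minors, and det A):
  p(λ) = det(λ I - M) = λ^3 + 9λ^2 + 13λ - 8.
No integer candidate from the rational root theorem (±divisors of 8) is a root, so the roots are irrational. The cubic discriminant is Δ = 9653 > 0, so there are three distinct real roots. p(-7) = -1 and p(-6) = 22 have opposite signs, so a root lies in (-7, -6); Newton's method refines it to λ ≈ -6.9703. p(-3) = 7 and p(-2) = -6 have opposite signs, so a root lies in (-3, -2); Newton's method refines it to λ ≈ -2.4906. p(0) = -8 and p(1) = 15 have opposite signs, so a root lies in (0, 1); Newton's method refines it to λ ≈ 0.4608. Check (Vieta): the three roots sum to -9, matching tr M = -9.
Thus the eigenvalues (to 4 decimals) are -6.9703 (modulus 6.9703); -2.4906 (modulus 2.4906); 0.4608 (modulus 0.4608). The spectral radius is the largest modulus: r(A) ≈ 6.9703. (Cross-check: r(A) ≤ ||A||_2 ≈ 9.4431; equality holds whenever A is normal, though it can also hold for some non-normal A.)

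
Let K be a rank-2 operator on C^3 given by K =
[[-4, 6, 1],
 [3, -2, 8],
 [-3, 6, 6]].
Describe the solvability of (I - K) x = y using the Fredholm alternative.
(I - K) is invertible (det(I - K) = -90 ≠ 0), so for every y in C^3 the equation (I - K) x = y has a unique solution.

K has rank 2 and factors as K = U V^T = u1 v1^T + u2 v2^T with u1 = (-2, -1, -3), v1 = (1, -2, -2), u2 = (-1, 2, 0), v2 = (2, -2, 3) (multiplying out reproduces the displayed K). The nonzero eigenvalues of U V^T coincide with those of the 2 x 2 matrix G = V^T U = [[v1·u1, v1·u2], [v2·u1, v2·u2]] = [[6, -5], [-11, -6]], and by the Sylvester determinant identity det(I_3 - U V^T) = det(I_2 - V^T U) = det([[-5, 5], [11, 7]]) = (-5)(7) - (5)(11) = -90. (Direct check: I - K =
[[5, -6, -1],
 [-3, 3, -8],
 [3, -6, -5]]
has determinant -90.) The finite-dimensional Fredholm alternative says: either (I - K) is invertible, or ker(I - K) ≠ {0} and then range(I - K) = ker((I - K)^*)^⊥, with dim ker(I - K) = dim ker((I - K)^*). Since det(I - K) ≠ 0, 1 is not an eigenvalue of K and ker(I - K) = {0}, so we are in the first case: for every y there is a unique x = (I - K)^(-1) y. (Explicitly, by the Woodbury identity, (I - U V^T)^(-1) = I + U (I_2 - G)^(-1) V^T.)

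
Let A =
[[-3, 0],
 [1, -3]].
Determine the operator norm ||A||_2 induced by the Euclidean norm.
||A||_2 = sqrt((19 + sqrt(37))/2) ≈ 3.5414 (= sqrt(largest eigenvalue of A^T A))

||A||_2 = sigma_max(A) = sqrt(lambda_max(A^T A)). Form the symmetric matrix M = A^T A =
[[10, -3],
 [-3, 9]].
Its characteristic polynomial (trace, determinant of M give the coefficients) is
  p(λ) = det(λ I - M) = λ^2 - 19λ + 81.
For λ^2 - 19λ + 81 the discriminant is 37. It is nonnegative but not a perfect square, so the roots are real and irrational: λ = (19 ± sqrt(37))/2 ≈ 12.5414, 6.4586.
So the eigenvalues of A^T A are ≈ 6.4586, 12.5414 (all ≥ 0, as they must be for A^T A). The largest is λ_max = (19 + sqrt(37))/2 ≈ 12.5414, hence ||A||_2 = sqrt(λ_max) = sqrt((19 + sqrt(37))/2) ≈ 3.5414.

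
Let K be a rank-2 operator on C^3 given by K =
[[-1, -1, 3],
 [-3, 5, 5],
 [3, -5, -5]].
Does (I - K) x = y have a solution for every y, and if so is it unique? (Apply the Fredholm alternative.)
(I - K) is invertible (det(I - K) = -10 ≠ 0), so for every y in C^3 the equation (I - K) x = y has a unique solution.

K has rank 2 and factors as K = U V^T = u1 v1^T + u2 v2^T with u1 = (-1, -1, 1), v1 = (1, 1, -3), u2 = (0, -2, 2), v2 = (1, -3, -1) (multiplying out reproduces the displayed K). The nonzero eigenvalues of U V^T coincide with those of the 2 x 2 matrix G = V^T U = [[v1·u1, v1·u2], [v2·u1, v2·u2]] = [[-5, -8], [1, 4]], and by the Sylvester determinant identity det(I_3 - U V^T) = det(I_2 - V^T U) = det([[6, 8], [-1, -3]]) = (6)(-3) - (8)(-1) = -10. (Direct check: I - K =
[[2, 1, -3],
 [3, -4, -5],
 [-3, 5, 6]]
has determinant -10.) The finite-dimensional Fredholm alternative says: either (I - K) is invertible, or ker(I - K) ≠ {0} and then range(I - K) = ker((I - K)^*)^⊥, with dim ker(I - K) = dim ker((I - K)^*). Since det(I - K) ≠ 0, 1 is not an eigenvalue of K and ker(I - K) = {0}, so we are in the first case: for every y there is a unique x = (I - K)^(-1) y. (Explicitly, by the Woodbury identity, (I - U V^T)^(-1) = I + U (I_2 - G)^(-1) V^T.)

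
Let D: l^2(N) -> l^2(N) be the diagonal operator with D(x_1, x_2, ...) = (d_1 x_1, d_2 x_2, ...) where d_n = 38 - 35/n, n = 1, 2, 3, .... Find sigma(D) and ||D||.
sigma(D) = {38 - 35/n : n ≥ 1} ∪ {38}; ||D|| = 38

A bounded diagonal operator on l^2 with diagonal entries d_n has spectrum equal to the closure of {d_n : n ≥ 1}: every d_n is an eigenvalue (with eigenvector e_n), so {d_n} ⊂ sigma(D); the spectrum is closed, so its closure is too; and for lambda not in the closure, (D - lambda I) has bounded inverse (the diagonal entries 1/(d_n - lambda) are bounded). For our sequence d_n = 38 - 35/n, n = 1, 2, 3, ...:
  - {d_n} = {38 - 35/n : n ≥ 1}; the only limit point is 38
  - closure = {38 - 35/n : n ≥ 1} ∪ {38}
For the norm: a diagonal operator has ||D|| = sup_n |d_n|. Here d_n = 38 - 35/n increases monotonically from d_1 = 3 toward 38, with all terms in [3, 38); so sup_n |d_n| = 38 (the supremum is the limit, not attained). So ||D|| = 38.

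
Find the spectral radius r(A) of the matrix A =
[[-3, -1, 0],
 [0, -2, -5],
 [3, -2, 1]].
r(A) ≈ 3.9171

The eigenvalues of A are the roots of its characteristic polynomial. With M = A (coefficients from the trace, the sum of principal 2x2 minors, and det A):
  p(λ) = det(λ I - M) = λ^3 + 4λ^2 - 9λ - 51.
No integer candidate from the rational root theorem (±divisors of 51) is a root, so the roots are irrational. The cubic discriminant is Δ = -19911 < 0, so there is one real root and a complex-conjugate pair. p(3) = -15 and p(4) = 41 have opposite signs, so a root lies in (3, 4); Newton's method refines it to λ ≈ 3.3239. Dividing out (λ - (3.3239)) leaves approximately λ^2 + 7.3239λ + 15.3436. For λ^2 + 7.3239λ + 15.3436 the discriminant is -7.7352. It is negative, so the remaining roots are the complex-conjugate pair λ ≈ -3.6619 ± 1.3906i. Their product equals the constant term, so |λ|^2 ≈ 15.3436 and |λ| ≈ 3.9171.
Thus the eigenvalues (to 4 decimals) are 3.3239 (modulus 3.3239); -3.6619 ± 1.3906i (modulus 3.9171). The spectral radius is the largest modulus: r(A) ≈ 3.9171. (Cross-check: r(A) ≤ ||A||_2 ≈ 5.4254; equality holds whenever A is normal, though it can also hold for some non-normal A.)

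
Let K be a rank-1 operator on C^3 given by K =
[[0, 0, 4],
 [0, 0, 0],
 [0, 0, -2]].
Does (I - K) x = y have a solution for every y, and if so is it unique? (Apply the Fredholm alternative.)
(I - K) is invertible (det(I - K) = 3 ≠ 0), so for every y in C^3 the equation (I - K) x = y has a unique solution.

K has rank 1, so it is an outer product K = u v^T: every row of K is a multiple of one row vector. Reading off the entries, u = (-2, 0, 1) and v = (0, 0, -2) (row i of K equals u_i·v^T). A rank-one matrix u v^T satisfies K u = u (v·u) and kills the (2)-dimensional subspace v^⊥, so its characteristic polynomial is lambda^2 (lambda - v·u) with v·u = tr K = -2. Hence the eigenvalues of I - K are 1 (multiplicity 2) and 1 - (-2) = 3, so det(I - K) = 3. (Direct check: I - K =
[[1, 0, -4],
 [0, 1, 0],
 [0, 0, 3]]
has determinant 3.) The finite-dimensional Fredholm alternative says: either (I - K) is invertible, or ker(I - K) ≠ {0} and then range(I - K) = ker((I - K)^*)^⊥, with dim ker(I - K) = dim ker((I - K)^*). Since det(I - K) ≠ 0, 1 is not an eigenvalue of K and ker(I - K) = {0}, so we are in the first case: for every y there is a unique x = (I - K)^(-1) y. Explicitly, by the Sherman–Morrison formula, (I - u v^T)^(-1) = I + u v^T/(1 - v·u), i.e. (I - K)^(-1) = I + K/(3).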